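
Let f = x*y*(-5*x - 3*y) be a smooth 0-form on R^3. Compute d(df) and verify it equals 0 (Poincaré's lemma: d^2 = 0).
d(df) = 0

Step 1: df = sum_i (∂f/∂x_i) dx_i = (y*(-10*x - 3*y)) dx + (x*(-5*x - 6*y)) dy + (0) dz.
Step 2: Apply d again. Using the 1-form formula, the coefficient of dx ∧ dy in d(df) is ∂^2 f/∂x ∂y - ∂^2 f/∂y ∂x = (-10*x - 6*y) - (-10*x - 6*y) = 0 (equality of mixed partials for smooth f).
Similarly for dx ∧ dz and dy ∧ dz — all coefficients vanish. So d(df) = 0.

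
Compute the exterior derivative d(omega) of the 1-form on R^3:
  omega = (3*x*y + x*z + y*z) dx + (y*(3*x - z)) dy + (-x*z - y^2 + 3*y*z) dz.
d(omega) = (-3*x + 3*y - z) dx ∧ dy + (-x - y - z) dx ∧ dz + (-y + 3*z) dy ∧ dz

For a 1-form omega = sum_i f_i dx_i, the exterior derivative is
  d(omega) = sum_{i < j} (∂f_j/∂x_i - ∂f_i/∂x_j) dx_i ∧ dx_j.
  coefficient of dx ∧ dy: ∂f_2/∂x - ∂f_1/∂y = ∂(y*(3*x - z))/∂x - ∂(3*x*y + x*z + y*z)/∂y = -3*x + 3*y - z
  coefficient of dx ∧ dz: ∂f_3/∂x - ∂f_1/∂z = ∂(-x*z - y^2 + 3*y*z)/∂x - ∂(3*x*y + x*z + y*z)/∂z = -x - y - z
  coefficient of dy ∧ dz: ∂f_3/∂y - ∂f_2/∂z = ∂(-x*z - y^2 + 3*y*z)/∂y - ∂(y*(3*x - z))/∂z = -y + 3*z
Assembling: d(omega) = (-3*x + 3*y - z) dx ∧ dy + (-x - y - z) dx ∧ dz + (-y + 3*z) dy ∧ dz.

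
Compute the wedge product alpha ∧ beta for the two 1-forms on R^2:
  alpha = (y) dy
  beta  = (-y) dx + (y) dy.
alpha ∧ beta = (y^2) dx ∧ dy

Distribute the wedge, using dx_i ∧ dx_j = -dx_j ∧ dx_i and dx_i ∧ dx_i = 0. For each pair (i, j) with i < j, the coefficient of dx_i ∧ dx_j in alpha ∧ beta is (alpha_i * beta_j - alpha_j * beta_i). Collecting: alpha ∧ beta = (y^2) dx ∧ dy.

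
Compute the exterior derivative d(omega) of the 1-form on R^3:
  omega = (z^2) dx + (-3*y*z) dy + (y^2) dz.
d(omega) = (-2*z) dx ∧ dz + (5*y) dy ∧ dz

For a 1-form omega = sum_i f_i dx_i, the exterior derivative is
  d(omega) = sum_{i < j} (∂f_j/∂x_i - ∂f_i/∂x_j) dx_i ∧ dx_j.
  coefficient of dx ∧ dz: ∂f_3/∂x - ∂f_1/∂z = ∂(y^2)/∂x - ∂(z^2)/∂z = -2*z
  coefficient of dy ∧ dz: ∂f_3/∂y - ∂f_2/∂z = ∂(y^2)/∂y - ∂(-3*y*z)/∂z = 5*y
Assembling: d(omega) = (-2*z) dx ∧ dz + (5*y) dy ∧ dz.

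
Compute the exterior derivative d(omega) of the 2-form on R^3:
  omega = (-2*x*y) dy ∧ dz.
d(omega) = (-2*y) dx ∧ dy ∧ dz

For a 2-form omega = sum_{i<j} g_{ij} dx_i ∧ dx_j, the exterior derivative is
  d(omega) = sum_{i<j} d(g_{ij}) ∧ dx_i ∧ dx_j = sum_{i<j, k} (∂g_{ij}/∂x_k) dx_k ∧ dx_i ∧ dx_j.
Expand each term, using dx_k ∧ dx_i ∧ dx_j = sgn(permutation) dx_{(a)} ∧ dx_{(b)} ∧ dx_{(c)} with (a < b < c) sorted:
  d(-2*x*y) includes (∂/∂x)(-2*x*y) dx = (-2*y) dx, which multiplied by dy ∧ dz gives (-2*y) dx ∧ dy ∧ dz
Collecting like 3-forms: d(omega) = (-2*y) dx ∧ dy ∧ dz.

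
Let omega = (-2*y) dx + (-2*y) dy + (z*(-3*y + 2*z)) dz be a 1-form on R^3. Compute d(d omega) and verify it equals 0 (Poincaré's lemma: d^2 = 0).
d(d omega) = 0

Step 1: d omega = sum_{i<j} (∂f_j/∂x_i - ∂f_i/∂x_j) dx_i ∧ dx_j:
  coeff of dx ∧ dy: 2
  coeff of dx ∧ dz: 0
  coeff of dy ∧ dz: -3*z
Step 2: Apply d again to each 2-form coefficient. The only possible 3-form in R^3 is dx ∧ dy ∧ dz, with coefficient
  ∂(coeff of dy∧dz)/∂x - ∂(coeff of dx∧dz)/∂y + ∂(coeff of dx∧dy)/∂z
  = ∂/∂x (-3*z) - ∂/∂y (0) + ∂/∂z (2).
Each of these terms simplifies to sums of mixed partials that cancel in pairs. The result is 0 (by equality of mixed partials for smooth functions — Schwarz / Clairaut).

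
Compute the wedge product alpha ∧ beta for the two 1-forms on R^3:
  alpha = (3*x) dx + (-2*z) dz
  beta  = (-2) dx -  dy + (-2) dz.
alpha ∧ beta = (-3*x) dx ∧ dy + (-6*x - 4*z) dx ∧ dz + (-2*z) dy ∧ dz

Distribute the wedge, using dx_i ∧ dx_j = -dx_j ∧ dx_i and dx_i ∧ dx_i = 0. For each pair (i, j) with i < j, the coefficient of dx_i ∧ dx_j in alpha ∧ beta is (alpha_i * beta_j - alpha_j * beta_i). Collecting: alpha ∧ beta = (-3*x) dx ∧ dy + (-6*x - 4*z) dx ∧ dz + (-2*z) dy ∧ dz.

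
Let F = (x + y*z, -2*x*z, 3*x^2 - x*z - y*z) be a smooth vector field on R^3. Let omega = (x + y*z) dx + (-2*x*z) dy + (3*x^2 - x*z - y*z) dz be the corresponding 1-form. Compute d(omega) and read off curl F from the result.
d(omega) = (2*x - z) dy ∧ dz + (-6*x + y + z) dz ∧ dx + (-3*z) dx ∧ dy; curl F = (2*x - z, -6*x + y + z, -3*z)

d omega = sum_{i<j} (∂f_j/∂x_i - ∂f_i/∂x_j) dx_i ∧ dx_j. Under the identification (dy ∧ dz, dz ∧ dx, dx ∧ dy) ↔ (e_x, e_y, e_z), the coefficients are exactly the components of curl F. Compute:
  ∂R/∂y - ∂Q/∂z = (-z) - (-2*x) = 2*x - z
  ∂P/∂z - ∂R/∂x = (y) - (6*x - z) = -6*x + y + z
  ∂Q/∂x - ∂P/∂y = (-2*z) - (z) = -3*z.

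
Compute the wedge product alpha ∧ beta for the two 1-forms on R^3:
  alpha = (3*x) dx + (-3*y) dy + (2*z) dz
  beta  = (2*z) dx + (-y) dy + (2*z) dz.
alpha ∧ beta = (3*y*(-x + 2*z)) dx ∧ dy + (2*z*(3*x - 2*z)) dx ∧ dz + (-4*y*z) dy ∧ dz

Distribute the wedge, using dx_i ∧ dx_j = -dx_j ∧ dx_i and dx_i ∧ dx_i = 0. For each pair (i, j) with i < j, the coefficient of dx_i ∧ dx_j in alpha ∧ beta is (alpha_i * beta_j - alpha_j * beta_i). Collecting: alpha ∧ beta = (3*y*(-x + 2*z)) dx ∧ dy + (2*z*(3*x - 2*z)) dx ∧ dz + (-4*y*z) dy ∧ dz.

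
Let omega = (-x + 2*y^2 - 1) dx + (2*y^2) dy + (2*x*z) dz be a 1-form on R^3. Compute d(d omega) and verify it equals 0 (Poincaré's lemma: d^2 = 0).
d(d omega) = 0

Step 1: d omega = sum_{i<j} (∂f_j/∂x_i - ∂f_i/∂x_j) dx_i ∧ dx_j:
  coeff of dx ∧ dy: -4*y
  coeff of dx ∧ dz: 2*z
  coeff of dy ∧ dz: 0
Step 2: Apply d again to each 2-form coefficient. The only possible 3-form in R^3 is dx ∧ dy ∧ dz, with coefficient
  ∂(coeff of dy∧dz)/∂x - ∂(coeff of dx∧dz)/∂y + ∂(coeff of dx∧dy)/∂z
  = ∂/∂x (0) - ∂/∂y (2*z) + ∂/∂z (-4*y).
Each of these terms simplifies to sums of mixed partials that cancel in pairs. The result is 0 (by equality of mixed partials for smooth functions — Schwarz / Clairaut).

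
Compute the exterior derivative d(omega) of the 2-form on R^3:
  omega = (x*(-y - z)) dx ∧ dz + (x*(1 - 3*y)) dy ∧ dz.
d(omega) = (x - 3*y + 1) dx ∧ dy ∧ dz

For a 2-form omega = sum_{i<j} g_{ij} dx_i ∧ dx_j, the exterior derivative is
  d(omega) = sum_{i<j} d(g_{ij}) ∧ dx_i ∧ dx_j = sum_{i<j, k} (∂g_{ij}/∂x_k) dx_k ∧ dx_i ∧ dx_j.
Expand each term, using dx_k ∧ dx_i ∧ dx_j = sgn(permutation) dx_{(a)} ∧ dx_{(b)} ∧ dx_{(c)} with (a < b < c) sorted:
  d(x*(-y - z)) includes (∂/∂y)(x*(-y - z)) dy = (-x) dy, which multiplied by dx ∧ dz gives (x) dx ∧ dy ∧ dz
  d(x*(1 - 3*y)) includes (∂/∂x)(x*(1 - 3*y)) dx = (1 - 3*y) dx, which multiplied by dy ∧ dz gives (1 - 3*y) dx ∧ dy ∧ dz
Collecting like 3-forms: d(omega) = (x - 3*y + 1) dx ∧ dy ∧ dz.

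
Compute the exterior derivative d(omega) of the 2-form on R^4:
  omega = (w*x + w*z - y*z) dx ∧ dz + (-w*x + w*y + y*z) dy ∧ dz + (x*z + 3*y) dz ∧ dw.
d(omega) = (-w + z) dx ∧ dy ∧ dz + (x + 2*z) dx ∧ dz ∧ dw + (-x + y + 3) dy ∧ dz ∧ dw

For a 2-form omega = sum_{i<j} g_{ij} dx_i ∧ dx_j, the exterior derivative is
  d(omega) = sum_{i<j} d(g_{ij}) ∧ dx_i ∧ dx_j = sum_{i<j, k} (∂g_{ij}/∂x_k) dx_k ∧ dx_i ∧ dx_j.
Expand each term, using dx_k ∧ dx_i ∧ dx_j = sgn(permutation) dx_{(a)} ∧ dx_{(b)} ∧ dx_{(c)} with (a < b < c) sorted:
  d(w*x + w*z - y*z) includes (∂/∂y)(w*x + w*z - y*z) dy = (-z) dy, which multiplied by dx ∧ dz gives (z) dx ∧ dy ∧ dz
  d(w*x + w*z - y*z) includes (∂/∂w)(w*x + w*z - y*z) dw = (x + z) dw, which multiplied by dx ∧ dz gives (x + z) dx ∧ dz ∧ dw
  d(-w*x + w*y + y*z) includes (∂/∂x)(-w*x + w*y + y*z) dx = (-w) dx, which multiplied by dy ∧ dz gives (-w) dx ∧ dy ∧ dz
  d(-w*x + w*y + y*z) includes (∂/∂w)(-w*x + w*y + y*z) dw = (-x + y) dw, which multiplied by dy ∧ dz gives (-x + y) dy ∧ dz ∧ dw
  d(x*z + 3*y) includes (∂/∂x)(x*z + 3*y) dx = (z) dx, which multiplied by dz ∧ dw gives (z) dx ∧ dz ∧ dw
  d(x*z + 3*y) includes (∂/∂y)(x*z + 3*y) dy = (3) dy, which multiplied by dz ∧ dw gives (3) dy ∧ dz ∧ dw
Collecting like 3-forms: d(omega) = (-w + z) dx ∧ dy ∧ dz + (x + 2*z) dx ∧ dz ∧ dw + (-x + y + 3) dy ∧ dz ∧ dw.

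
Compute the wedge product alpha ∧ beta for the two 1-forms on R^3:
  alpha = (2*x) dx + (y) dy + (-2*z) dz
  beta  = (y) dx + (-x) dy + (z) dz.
alpha ∧ beta = (-2*x^2 - y^2) dx ∧ dy + (2*z*(x + y)) dx ∧ dz + (z*(-2*x + y)) dy ∧ dz

Distribute the wedge, using dx_i ∧ dx_j = -dx_j ∧ dx_i and dx_i ∧ dx_i = 0. For each pair (i, j) with i < j, the coefficient of dx_i ∧ dx_j in alpha ∧ beta is (alpha_i * beta_j - alpha_j * beta_i). Collecting: alpha ∧ beta = (-2*x^2 - y^2) dx ∧ dy + (2*z*(x + y)) dx ∧ dz + (z*(-2*x + y)) dy ∧ dz.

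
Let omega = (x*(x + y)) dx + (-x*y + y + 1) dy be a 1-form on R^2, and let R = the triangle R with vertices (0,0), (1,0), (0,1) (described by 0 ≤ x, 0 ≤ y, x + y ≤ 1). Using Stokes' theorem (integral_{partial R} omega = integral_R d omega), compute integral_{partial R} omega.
integral_(partial R) omega = -1/3

Stokes: integral_partial_R omega = integral_R d omega with d omega = (∂Q/∂x - ∂P/∂y) dx ∧ dy.
  ∂Q/∂x = -y
  ∂P/∂y = x
  integrand = ∂Q/∂x - ∂P/∂y = -x - y.
Integrating over R: integral_0^1 integral_0^{1-x} (-x - y) dy dx = -1/3.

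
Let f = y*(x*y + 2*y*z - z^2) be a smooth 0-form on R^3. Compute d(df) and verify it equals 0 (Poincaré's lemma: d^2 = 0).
d(df) = 0

Step 1: df = sum_i (∂f/∂x_i) dx_i = (y^2) dx + (2*x*y + 4*y*z - z^2) dy + (2*y*(y - z)) dz.
Step 2: Apply d again. Using the 1-form formula, the coefficient of dx ∧ dy in d(df) is ∂^2 f/∂x ∂y - ∂^2 f/∂y ∂x = (2*y) - (2*y) = 0 (equality of mixed partials for smooth f).
Similarly for dx ∧ dz and dy ∧ dz — all coefficients vanish. So d(df) = 0.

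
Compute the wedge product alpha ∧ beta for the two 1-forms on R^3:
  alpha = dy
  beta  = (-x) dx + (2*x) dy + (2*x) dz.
alpha ∧ beta = (x) dx ∧ dy + (2*x) dy ∧ dz

Distribute the wedge, using dx_i ∧ dx_j = -dx_j ∧ dx_i and dx_i ∧ dx_i = 0. For each pair (i, j) with i < j, the coefficient of dx_i ∧ dx_j in alpha ∧ beta is (alpha_i * beta_j - alpha_j * beta_i). Collecting: alpha ∧ beta = (x) dx ∧ dy + (2*x) dy ∧ dz.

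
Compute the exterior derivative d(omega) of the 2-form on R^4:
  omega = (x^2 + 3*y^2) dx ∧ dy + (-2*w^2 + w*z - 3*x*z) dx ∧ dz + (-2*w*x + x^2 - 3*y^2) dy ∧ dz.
d(omega) = (-4*w + z) dx ∧ dz ∧ dw + (-2*w + 2*x) dx ∧ dy ∧ dz + (-2*x) dy ∧ dz ∧ dw

For a 2-form omega = sum_{i<j} g_{ij} dx_i ∧ dx_j, the exterior derivative is
  d(omega) = sum_{i<j} d(g_{ij}) ∧ dx_i ∧ dx_j = sum_{i<j, k} (∂g_{ij}/∂x_k) dx_k ∧ dx_i ∧ dx_j.
Expand each term, using dx_k ∧ dx_i ∧ dx_j = sgn(permutation) dx_{(a)} ∧ dx_{(b)} ∧ dx_{(c)} with (a < b < c) sorted:
  d(-2*w^2 + w*z - 3*x*z) includes (∂/∂w)(-2*w^2 + w*z - 3*x*z) dw = (-4*w + z) dw, which multiplied by dx ∧ dz gives (-4*w + z) dx ∧ dz ∧ dw
  d(-2*w*x + x^2 - 3*y^2) includes (∂/∂x)(-2*w*x + x^2 - 3*y^2) dx = (-2*w + 2*x) dx, which multiplied by dy ∧ dz gives (-2*w + 2*x) dx ∧ dy ∧ dz
  d(-2*w*x + x^2 - 3*y^2) includes (∂/∂w)(-2*w*x + x^2 - 3*y^2) dw = (-2*x) dw, which multiplied by dy ∧ dz gives (-2*x) dy ∧ dz ∧ dw
Collecting like 3-forms: d(omega) = (-4*w + z) dx ∧ dz ∧ dw + (-2*w + 2*x) dx ∧ dy ∧ dz + (-2*x) dy ∧ dz ∧ dw.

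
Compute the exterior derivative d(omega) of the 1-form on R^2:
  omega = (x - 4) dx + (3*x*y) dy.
d(omega) = (3*y) dx ∧ dy

For a 1-form omega = sum_i f_i dx_i, the exterior derivative is
  d(omega) = sum_{i < j} (∂f_j/∂x_i - ∂f_i/∂x_j) dx_i ∧ dx_j.
  coefficient of dx ∧ dy: ∂f_2/∂x - ∂f_1/∂y = ∂(3*x*y)/∂x - ∂(x - 4)/∂y = 3*y
Assembling: d(omega) = (3*y) dx ∧ dy.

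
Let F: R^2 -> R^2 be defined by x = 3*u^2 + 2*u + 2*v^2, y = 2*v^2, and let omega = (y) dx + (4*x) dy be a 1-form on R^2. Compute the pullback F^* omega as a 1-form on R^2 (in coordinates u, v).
F^* omega = (v^2*(12*u + 4)) du + (8*v*(6*u^2 + 4*u + 5*v^2)) dv

Using F^*(f dg) = (f ∘ F) d(g ∘ F), substitute each coordinate x_i by F_i(u, v) in f_i, and replace dx_i by d F_i = (∂F_i/∂u) du + (∂F_i/∂v) dv.
  For the x component: f_1(F) = 2*v^2; d F_1 = (6*u + 2) du + (4*v) dv
  For the y component: f_2(F) = 12*u^2 + 8*u + 8*v^2; d F_2 = (0) du + (4*v) dv
Combining and collecting du, dv coefficients:
  coeff of du: v^2*(12*u + 4)
  coeff of dv: 8*v*(6*u^2 + 4*u + 5*v^2)
F^* omega = (v^2*(12*u + 4)) du + (8*v*(6*u^2 + 4*u + 5*v^2)) dv.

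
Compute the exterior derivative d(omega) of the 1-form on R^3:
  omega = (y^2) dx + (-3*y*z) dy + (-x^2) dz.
d(omega) = (-2*y) dx ∧ dy + (-2*x) dx ∧ dz + (3*y) dy ∧ dz

For a 1-form omega = sum_i f_i dx_i, the exterior derivative is
  d(omega) = sum_{i < j} (∂f_j/∂x_i - ∂f_i/∂x_j) dx_i ∧ dx_j.
  coefficient of dx ∧ dy: ∂f_2/∂x - ∂f_1/∂y = ∂(-3*y*z)/∂x - ∂(y^2)/∂y = -2*y
  coefficient of dx ∧ dz: ∂f_3/∂x - ∂f_1/∂z = ∂(-x^2)/∂x - ∂(y^2)/∂z = -2*x
  coefficient of dy ∧ dz: ∂f_3/∂y - ∂f_2/∂z = ∂(-x^2)/∂y - ∂(-3*y*z)/∂z = 3*y
Assembling: d(omega) = (-2*y) dx ∧ dy + (-2*x) dx ∧ dz + (3*y) dy ∧ dz.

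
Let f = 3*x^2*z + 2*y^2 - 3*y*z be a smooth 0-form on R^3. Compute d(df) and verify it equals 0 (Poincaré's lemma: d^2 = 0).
d(df) = 0

Step 1: df = sum_i (∂f/∂x_i) dx_i = (6*x*z) dx + (4*y - 3*z) dy + (3*x^2 - 3*y) dz.
Step 2: Apply d again. Using the 1-form formula, the coefficient of dx ∧ dy in d(df) is ∂^2 f/∂x ∂y - ∂^2 f/∂y ∂x = (0) - (0) = 0 (equality of mixed partials for smooth f).
Similarly for dx ∧ dz and dy ∧ dz — all coefficients vanish. So d(df) = 0.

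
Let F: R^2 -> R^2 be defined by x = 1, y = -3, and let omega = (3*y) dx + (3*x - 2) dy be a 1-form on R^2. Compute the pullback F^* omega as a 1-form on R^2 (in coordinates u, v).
F^* omega = 0

Using F^*(f dg) = (f ∘ F) d(g ∘ F), substitute each coordinate x_i by F_i(u, v) in f_i, and replace dx_i by d F_i = (∂F_i/∂u) du + (∂F_i/∂v) dv.
  For the x component: f_1(F) = -9; d F_1 = (0) du + (0) dv
  For the y component: f_2(F) = 1; d F_2 = (0) du + (0) dv
Combining and collecting du, dv coefficients:
  coeff of du: 0
  coeff of dv: 0
F^* omega = 0.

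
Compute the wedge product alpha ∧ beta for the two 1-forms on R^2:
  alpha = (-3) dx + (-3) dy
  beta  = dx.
alpha ∧ beta = (3) dx ∧ dy

Distribute the wedge, using dx_i ∧ dx_j = -dx_j ∧ dx_i and dx_i ∧ dx_i = 0. For each pair (i, j) with i < j, the coefficient of dx_i ∧ dx_j in alpha ∧ beta is (alpha_i * beta_j - alpha_j * beta_i). Collecting: alpha ∧ beta = (3) dx ∧ dy.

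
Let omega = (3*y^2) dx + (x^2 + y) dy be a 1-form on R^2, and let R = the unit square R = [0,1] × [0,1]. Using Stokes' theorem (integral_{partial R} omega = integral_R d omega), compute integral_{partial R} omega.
integral_(partial R) omega = -2

Stokes: integral_partial_R omega = integral_R d omega with d omega = (∂Q/∂x - ∂P/∂y) dx ∧ dy.
  ∂Q/∂x = 2*x
  ∂P/∂y = 6*y
  integrand = ∂Q/∂x - ∂P/∂y = 2*x - 6*y.
Integrating over R: integral_0^1 integral_0^1 (2*x - 6*y) dx dy = -2.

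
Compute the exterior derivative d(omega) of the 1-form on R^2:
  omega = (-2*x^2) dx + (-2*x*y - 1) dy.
d(omega) = (-2*y) dx ∧ dy

For a 1-form omega = sum_i f_i dx_i, the exterior derivative is
  d(omega) = sum_{i < j} (∂f_j/∂x_i - ∂f_i/∂x_j) dx_i ∧ dx_j.
  coefficient of dx ∧ dy: ∂f_2/∂x - ∂f_1/∂y = ∂(-2*x*y - 1)/∂x - ∂(-2*x^2)/∂y = -2*y
Assembling: d(omega) = (-2*y) dx ∧ dy.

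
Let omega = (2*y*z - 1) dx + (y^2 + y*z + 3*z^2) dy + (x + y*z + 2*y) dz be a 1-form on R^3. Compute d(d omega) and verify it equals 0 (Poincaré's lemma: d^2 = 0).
d(d omega) = 0

Step 1: d omega = sum_{i<j} (∂f_j/∂x_i - ∂f_i/∂x_j) dx_i ∧ dx_j:
  coeff of dx ∧ dy: -2*z
  coeff of dx ∧ dz: 1 - 2*y
  coeff of dy ∧ dz: -y - 5*z + 2
Step 2: Apply d again to each 2-form coefficient. The only possible 3-form in R^3 is dx ∧ dy ∧ dz, with coefficient
  ∂(coeff of dy∧dz)/∂x - ∂(coeff of dx∧dz)/∂y + ∂(coeff of dx∧dy)/∂z
  = ∂/∂x (-y - 5*z + 2) - ∂/∂y (1 - 2*y) + ∂/∂z (-2*z).
Each of these terms simplifies to sums of mixed partials that cancel in pairs. The result is 0 (by equality of mixed partials for smooth functions — Schwarz / Clairaut).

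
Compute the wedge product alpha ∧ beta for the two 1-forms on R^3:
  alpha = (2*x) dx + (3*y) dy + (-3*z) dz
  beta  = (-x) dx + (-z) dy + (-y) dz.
alpha ∧ beta = (x*(3*y - 2*z)) dx ∧ dy + (-x*(2*y + 3*z)) dx ∧ dz + (-3*y^2 - 3*z^2) dy ∧ dz

Distribute the wedge, using dx_i ∧ dx_j = -dx_j ∧ dx_i and dx_i ∧ dx_i = 0. For each pair (i, j) with i < j, the coefficient of dx_i ∧ dx_j in alpha ∧ beta is (alpha_i * beta_j - alpha_j * beta_i). Collecting: alpha ∧ beta = (x*(3*y - 2*z)) dx ∧ dy + (-x*(2*y + 3*z)) dx ∧ dz + (-3*y^2 - 3*z^2) dy ∧ dz.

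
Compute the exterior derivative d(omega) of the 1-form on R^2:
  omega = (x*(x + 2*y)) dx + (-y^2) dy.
d(omega) = (-2*x) dx ∧ dy

For a 1-form omega = sum_i f_i dx_i, the exterior derivative is
  d(omega) = sum_{i < j} (∂f_j/∂x_i - ∂f_i/∂x_j) dx_i ∧ dx_j.
  coefficient of dx ∧ dy: ∂f_2/∂x - ∂f_1/∂y = ∂(-y^2)/∂x - ∂(x*(x + 2*y))/∂y = -2*x
Assembling: d(omega) = (-2*x) dx ∧ dy.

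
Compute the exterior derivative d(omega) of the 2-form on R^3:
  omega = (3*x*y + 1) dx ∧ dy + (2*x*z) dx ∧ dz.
d(omega) = 0

For a 2-form omega = sum_{i<j} g_{ij} dx_i ∧ dx_j, the exterior derivative is
  d(omega) = sum_{i<j} d(g_{ij}) ∧ dx_i ∧ dx_j = sum_{i<j, k} (∂g_{ij}/∂x_k) dx_k ∧ dx_i ∧ dx_j.
Expand each term, using dx_k ∧ dx_i ∧ dx_j = sgn(permutation) dx_{(a)} ∧ dx_{(b)} ∧ dx_{(c)} with (a < b < c) sorted:

Collecting like 3-forms: d(omega) = 0.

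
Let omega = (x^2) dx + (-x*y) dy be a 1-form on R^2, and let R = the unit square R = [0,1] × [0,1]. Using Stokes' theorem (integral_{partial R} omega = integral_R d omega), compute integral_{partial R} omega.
integral_(partial R) omega = -1/2

Stokes: integral_partial_R omega = integral_R d omega with d omega = (∂Q/∂x - ∂P/∂y) dx ∧ dy.
  ∂Q/∂x = -y
  ∂P/∂y = 0
  integrand = ∂Q/∂x - ∂P/∂y = -y.
Integrating over R: integral_0^1 integral_0^1 (-y) dx dy = -1/2.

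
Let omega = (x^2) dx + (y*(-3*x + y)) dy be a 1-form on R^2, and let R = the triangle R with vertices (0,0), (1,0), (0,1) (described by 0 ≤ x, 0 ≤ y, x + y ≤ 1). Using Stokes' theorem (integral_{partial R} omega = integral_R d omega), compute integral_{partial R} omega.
integral_(partial R) omega = -1/2

Stokes: integral_partial_R omega = integral_R d omega with d omega = (∂Q/∂x - ∂P/∂y) dx ∧ dy.
  ∂Q/∂x = -3*y
  ∂P/∂y = 0
  integrand = ∂Q/∂x - ∂P/∂y = -3*y.
Integrating over R: integral_0^1 integral_0^{1-x} (-3*y) dy dx = -1/2.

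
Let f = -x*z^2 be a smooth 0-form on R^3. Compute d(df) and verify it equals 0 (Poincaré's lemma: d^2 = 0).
d(df) = 0

Step 1: df = sum_i (∂f/∂x_i) dx_i = (-z^2) dx + (0) dy + (-2*x*z) dz.
Step 2: Apply d again. Using the 1-form formula, the coefficient of dx ∧ dy in d(df) is ∂^2 f/∂x ∂y - ∂^2 f/∂y ∂x = (0) - (0) = 0 (equality of mixed partials for smooth f).
Similarly for dx ∧ dz and dy ∧ dz — all coefficients vanish. So d(df) = 0.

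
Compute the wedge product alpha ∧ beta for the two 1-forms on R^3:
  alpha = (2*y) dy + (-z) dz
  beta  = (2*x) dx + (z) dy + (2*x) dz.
alpha ∧ beta = (-4*x*y) dx ∧ dy + (4*x*y + z^2) dy ∧ dz + (2*x*z) dx ∧ dz

Distribute the wedge, using dx_i ∧ dx_j = -dx_j ∧ dx_i and dx_i ∧ dx_i = 0. For each pair (i, j) with i < j, the coefficient of dx_i ∧ dx_j in alpha ∧ beta is (alpha_i * beta_j - alpha_j * beta_i). Collecting: alpha ∧ beta = (-4*x*y) dx ∧ dy + (4*x*y + z^2) dy ∧ dz + (2*x*z) dx ∧ dz.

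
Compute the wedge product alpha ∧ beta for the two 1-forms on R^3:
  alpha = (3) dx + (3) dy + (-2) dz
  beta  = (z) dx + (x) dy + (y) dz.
alpha ∧ beta = (3*x - 3*z) dx ∧ dy + (3*y + 2*z) dx ∧ dz + (2*x + 3*y) dy ∧ dz

Distribute the wedge, using dx_i ∧ dx_j = -dx_j ∧ dx_i and dx_i ∧ dx_i = 0. For each pair (i, j) with i < j, the coefficient of dx_i ∧ dx_j in alpha ∧ beta is (alpha_i * beta_j - alpha_j * beta_i). Collecting: alpha ∧ beta = (3*x - 3*z) dx ∧ dy + (3*y + 2*z) dx ∧ dz + (2*x + 3*y) dy ∧ dz.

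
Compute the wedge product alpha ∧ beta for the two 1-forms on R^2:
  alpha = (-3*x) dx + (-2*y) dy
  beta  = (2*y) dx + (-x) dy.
alpha ∧ beta = (3*x^2 + 4*y^2) dx ∧ dy

Distribute the wedge, using dx_i ∧ dx_j = -dx_j ∧ dx_i and dx_i ∧ dx_i = 0. For each pair (i, j) with i < j, the coefficient of dx_i ∧ dx_j in alpha ∧ beta is (alpha_i * beta_j - alpha_j * beta_i). Collecting: alpha ∧ beta = (3*x^2 + 4*y^2) dx ∧ dy.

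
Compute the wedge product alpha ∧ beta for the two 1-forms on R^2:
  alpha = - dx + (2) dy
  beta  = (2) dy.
alpha ∧ beta = (-2) dx ∧ dy

Distribute the wedge, using dx_i ∧ dx_j = -dx_j ∧ dx_i and dx_i ∧ dx_i = 0. For each pair (i, j) with i < j, the coefficient of dx_i ∧ dx_j in alpha ∧ beta is (alpha_i * beta_j - alpha_j * beta_i). Collecting: alpha ∧ beta = (-2) dx ∧ dy.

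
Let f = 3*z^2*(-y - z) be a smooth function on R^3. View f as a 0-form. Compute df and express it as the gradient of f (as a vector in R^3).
df = (0) dx + (-3*z^2) dy + (3*z*(-2*y - 3*z)) dz; grad f = (0, -3*z^2, 3*z*(-2*y - 3*z))

For a 0-form f, d f = (∂f/∂x) dx + (∂f/∂y) dy + (∂f/∂z) dz. The components of the vector representation are exactly the entries of grad f in Cartesian coordinates:
  ∂f/∂x = 0
  ∂f/∂y = -3*z^2
  ∂f/∂z = 3*z*(-2*y - 3*z).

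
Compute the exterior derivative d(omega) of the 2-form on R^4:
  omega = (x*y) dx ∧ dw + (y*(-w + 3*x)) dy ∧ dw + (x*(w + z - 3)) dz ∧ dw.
d(omega) = (-x + 3*y) dx ∧ dy ∧ dw + (w + z - 3) dx ∧ dz ∧ dw

For a 2-form omega = sum_{i<j} g_{ij} dx_i ∧ dx_j, the exterior derivative is
  d(omega) = sum_{i<j} d(g_{ij}) ∧ dx_i ∧ dx_j = sum_{i<j, k} (∂g_{ij}/∂x_k) dx_k ∧ dx_i ∧ dx_j.
Expand each term, using dx_k ∧ dx_i ∧ dx_j = sgn(permutation) dx_{(a)} ∧ dx_{(b)} ∧ dx_{(c)} with (a < b < c) sorted:
  d(x*y) includes (∂/∂y)(x*y) dy = (x) dy, which multiplied by dx ∧ dw gives (-x) dx ∧ dy ∧ dw
  d(y*(-w + 3*x)) includes (∂/∂x)(y*(-w + 3*x)) dx = (3*y) dx, which multiplied by dy ∧ dw gives (3*y) dx ∧ dy ∧ dw
  d(x*(w + z - 3)) includes (∂/∂x)(x*(w + z - 3)) dx = (w + z - 3) dx, which multiplied by dz ∧ dw gives (w + z - 3) dx ∧ dz ∧ dw
Collecting like 3-forms: d(omega) = (-x + 3*y) dx ∧ dy ∧ dw + (w + z - 3) dx ∧ dz ∧ dw.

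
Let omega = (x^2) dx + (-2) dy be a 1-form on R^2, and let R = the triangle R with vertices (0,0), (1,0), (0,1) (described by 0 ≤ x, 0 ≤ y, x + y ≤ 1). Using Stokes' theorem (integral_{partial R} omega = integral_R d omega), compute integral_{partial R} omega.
integral_(partial R) omega = 0

Stokes: integral_partial_R omega = integral_R d omega with d omega = (∂Q/∂x - ∂P/∂y) dx ∧ dy.
  ∂Q/∂x = 0
  ∂P/∂y = 0
  integrand = ∂Q/∂x - ∂P/∂y = 0.
Integrating over R: integral_0^1 integral_0^{1-x} (0) dy dx = 0.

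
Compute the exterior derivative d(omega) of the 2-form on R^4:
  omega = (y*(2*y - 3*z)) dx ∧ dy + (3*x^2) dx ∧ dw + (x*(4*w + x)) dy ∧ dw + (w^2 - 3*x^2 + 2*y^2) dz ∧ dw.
d(omega) = (-3*y) dx ∧ dy ∧ dz + (4*w + 2*x) dx ∧ dy ∧ dw + (-6*x) dx ∧ dz ∧ dw + (4*y) dy ∧ dz ∧ dw

For a 2-form omega = sum_{i<j} g_{ij} dx_i ∧ dx_j, the exterior derivative is
  d(omega) = sum_{i<j} d(g_{ij}) ∧ dx_i ∧ dx_j = sum_{i<j, k} (∂g_{ij}/∂x_k) dx_k ∧ dx_i ∧ dx_j.
Expand each term, using dx_k ∧ dx_i ∧ dx_j = sgn(permutation) dx_{(a)} ∧ dx_{(b)} ∧ dx_{(c)} with (a < b < c) sorted:
  d(y*(2*y - 3*z)) includes (∂/∂z)(y*(2*y - 3*z)) dz = (-3*y) dz, which multiplied by dx ∧ dy gives (-3*y) dx ∧ dy ∧ dz
  d(x*(4*w + x)) includes (∂/∂x)(x*(4*w + x)) dx = (4*w + 2*x) dx, which multiplied by dy ∧ dw gives (4*w + 2*x) dx ∧ dy ∧ dw
  d(w^2 - 3*x^2 + 2*y^2) includes (∂/∂x)(w^2 - 3*x^2 + 2*y^2) dx = (-6*x) dx, which multiplied by dz ∧ dw gives (-6*x) dx ∧ dz ∧ dw
  d(w^2 - 3*x^2 + 2*y^2) includes (∂/∂y)(w^2 - 3*x^2 + 2*y^2) dy = (4*y) dy, which multiplied by dz ∧ dw gives (4*y) dy ∧ dz ∧ dw
Collecting like 3-forms: d(omega) = (-3*y) dx ∧ dy ∧ dz + (4*w + 2*x) dx ∧ dy ∧ dw + (-6*x) dx ∧ dz ∧ dw + (4*y) dy ∧ dz ∧ dw.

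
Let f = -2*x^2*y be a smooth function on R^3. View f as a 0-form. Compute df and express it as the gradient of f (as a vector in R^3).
df = (-4*x*y) dx + (-2*x^2) dy + (0) dz; grad f = (-4*x*y, -2*x^2, 0)

For a 0-form f, d f = (∂f/∂x) dx + (∂f/∂y) dy + (∂f/∂z) dz. The components of the vector representation are exactly the entries of grad f in Cartesian coordinates:
  ∂f/∂x = -4*x*y
  ∂f/∂y = -2*x^2
  ∂f/∂z = 0.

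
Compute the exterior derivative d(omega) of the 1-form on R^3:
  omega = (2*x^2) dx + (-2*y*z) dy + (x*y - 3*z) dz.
d(omega) = (y) dx ∧ dz + (x + 2*y) dy ∧ dz

For a 1-form omega = sum_i f_i dx_i, the exterior derivative is
  d(omega) = sum_{i < j} (∂f_j/∂x_i - ∂f_i/∂x_j) dx_i ∧ dx_j.
  coefficient of dx ∧ dz: ∂f_3/∂x - ∂f_1/∂z = ∂(x*y - 3*z)/∂x - ∂(2*x^2)/∂z = y
  coefficient of dy ∧ dz: ∂f_3/∂y - ∂f_2/∂z = ∂(x*y - 3*z)/∂y - ∂(-2*y*z)/∂z = x + 2*y
Assembling: d(omega) = (y) dx ∧ dz + (x + 2*y) dy ∧ dz.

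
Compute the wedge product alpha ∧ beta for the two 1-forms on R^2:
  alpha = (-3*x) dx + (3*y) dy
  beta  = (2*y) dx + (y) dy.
alpha ∧ beta = (-3*y*(x + 2*y)) dx ∧ dy

Distribute the wedge, using dx_i ∧ dx_j = -dx_j ∧ dx_i and dx_i ∧ dx_i = 0. For each pair (i, j) with i < j, the coefficient of dx_i ∧ dx_j in alpha ∧ beta is (alpha_i * beta_j - alpha_j * beta_i). Collecting: alpha ∧ beta = (-3*y*(x + 2*y)) dx ∧ dy.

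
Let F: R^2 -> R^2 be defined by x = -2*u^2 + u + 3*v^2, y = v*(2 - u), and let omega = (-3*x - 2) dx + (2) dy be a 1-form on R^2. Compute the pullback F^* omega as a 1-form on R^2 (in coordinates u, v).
F^* omega = (-24*u^3 + 18*u^2 + 36*u*v^2 + 5*u - 9*v^2 - 2*v - 2) du + (36*u^2*v - 18*u*v - 2*u - 54*v^3 - 12*v + 4) dv

Using F^*(f dg) = (f ∘ F) d(g ∘ F), substitute each coordinate x_i by F_i(u, v) in f_i, and replace dx_i by d F_i = (∂F_i/∂u) du + (∂F_i/∂v) dv.
  For the x component: f_1(F) = 6*u^2 - 3*u - 9*v^2 - 2; d F_1 = (1 - 4*u) du + (6*v) dv
  For the y component: f_2(F) = 2; d F_2 = (-v) du + (2 - u) dv
Combining and collecting du, dv coefficients:
  coeff of du: -24*u^3 + 18*u^2 + 36*u*v^2 + 5*u - 9*v^2 - 2*v - 2
  coeff of dv: 36*u^2*v - 18*u*v - 2*u - 54*v^3 - 12*v + 4
F^* omega = (-24*u^3 + 18*u^2 + 36*u*v^2 + 5*u - 9*v^2 - 2*v - 2) du + (36*u^2*v - 18*u*v - 2*u - 54*v^3 - 12*v + 4) dv.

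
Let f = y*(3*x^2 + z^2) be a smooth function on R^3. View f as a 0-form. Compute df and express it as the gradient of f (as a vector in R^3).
df = (6*x*y) dx + (3*x^2 + z^2) dy + (2*y*z) dz; grad f = (6*x*y, 3*x^2 + z^2, 2*y*z)

For a 0-form f, d f = (∂f/∂x) dx + (∂f/∂y) dy + (∂f/∂z) dz. The components of the vector representation are exactly the entries of grad f in Cartesian coordinates:
  ∂f/∂x = 6*x*y
  ∂f/∂y = 3*x^2 + z^2
  ∂f/∂z = 2*y*z.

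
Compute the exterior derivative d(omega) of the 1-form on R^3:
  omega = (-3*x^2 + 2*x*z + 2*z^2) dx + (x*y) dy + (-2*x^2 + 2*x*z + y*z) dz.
d(omega) = (y) dx ∧ dy + (-6*x - 2*z) dx ∧ dz + (z) dy ∧ dz

For a 1-form omega = sum_i f_i dx_i, the exterior derivative is
  d(omega) = sum_{i < j} (∂f_j/∂x_i - ∂f_i/∂x_j) dx_i ∧ dx_j.
  coefficient of dx ∧ dy: ∂f_2/∂x - ∂f_1/∂y = ∂(x*y)/∂x - ∂(-3*x^2 + 2*x*z + 2*z^2)/∂y = y
  coefficient of dx ∧ dz: ∂f_3/∂x - ∂f_1/∂z = ∂(-2*x^2 + 2*x*z + y*z)/∂x - ∂(-3*x^2 + 2*x*z + 2*z^2)/∂z = -6*x - 2*z
  coefficient of dy ∧ dz: ∂f_3/∂y - ∂f_2/∂z = ∂(-2*x^2 + 2*x*z + y*z)/∂y - ∂(x*y)/∂z = z
Assembling: d(omega) = (y) dx ∧ dy + (-6*x - 2*z) dx ∧ dz + (z) dy ∧ dz.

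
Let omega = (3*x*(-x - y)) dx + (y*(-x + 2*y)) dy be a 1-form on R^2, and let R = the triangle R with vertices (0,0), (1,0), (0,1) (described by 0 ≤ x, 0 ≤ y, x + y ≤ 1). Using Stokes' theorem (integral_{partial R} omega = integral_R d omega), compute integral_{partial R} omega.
integral_(partial R) omega = 1/3

Stokes: integral_partial_R omega = integral_R d omega with d omega = (∂Q/∂x - ∂P/∂y) dx ∧ dy.
  ∂Q/∂x = -y
  ∂P/∂y = -3*x
  integrand = ∂Q/∂x - ∂P/∂y = 3*x - y.
Integrating over R: integral_0^1 integral_0^{1-x} (3*x - y) dy dx = 1/3.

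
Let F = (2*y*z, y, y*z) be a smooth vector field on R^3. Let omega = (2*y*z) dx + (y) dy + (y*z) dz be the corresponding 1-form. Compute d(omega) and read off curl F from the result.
d(omega) = (z) dy ∧ dz + (2*y) dz ∧ dx + (-2*z) dx ∧ dy; curl F = (z, 2*y, -2*z)

d omega = sum_{i<j} (∂f_j/∂x_i - ∂f_i/∂x_j) dx_i ∧ dx_j. Under the identification (dy ∧ dz, dz ∧ dx, dx ∧ dy) ↔ (e_x, e_y, e_z), the coefficients are exactly the components of curl F. Compute:
  ∂R/∂y - ∂Q/∂z = (z) - (0) = z
  ∂P/∂z - ∂R/∂x = (2*y) - (0) = 2*y
  ∂Q/∂x - ∂P/∂y = (0) - (2*z) = -2*z.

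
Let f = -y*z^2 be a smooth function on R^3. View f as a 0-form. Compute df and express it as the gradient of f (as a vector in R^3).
df = (0) dx + (-z^2) dy + (-2*y*z) dz; grad f = (0, -z^2, -2*y*z)

For a 0-form f, d f = (∂f/∂x) dx + (∂f/∂y) dy + (∂f/∂z) dz. The components of the vector representation are exactly the entries of grad f in Cartesian coordinates:
  ∂f/∂x = 0
  ∂f/∂y = -z^2
  ∂f/∂z = -2*y*z.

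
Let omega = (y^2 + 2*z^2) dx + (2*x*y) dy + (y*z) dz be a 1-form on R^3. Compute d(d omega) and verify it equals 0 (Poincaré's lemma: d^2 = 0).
d(d omega) = 0

Step 1: d omega = sum_{i<j} (∂f_j/∂x_i - ∂f_i/∂x_j) dx_i ∧ dx_j:
  coeff of dx ∧ dy: 0
  coeff of dx ∧ dz: -4*z
  coeff of dy ∧ dz: z
Step 2: Apply d again to each 2-form coefficient. The only possible 3-form in R^3 is dx ∧ dy ∧ dz, with coefficient
  ∂(coeff of dy∧dz)/∂x - ∂(coeff of dx∧dz)/∂y + ∂(coeff of dx∧dy)/∂z
  = ∂/∂x (z) - ∂/∂y (-4*z) + ∂/∂z (0).
Each of these terms simplifies to sums of mixed partials that cancel in pairs. The result is 0 (by equality of mixed partials for smooth functions — Schwarz / Clairaut).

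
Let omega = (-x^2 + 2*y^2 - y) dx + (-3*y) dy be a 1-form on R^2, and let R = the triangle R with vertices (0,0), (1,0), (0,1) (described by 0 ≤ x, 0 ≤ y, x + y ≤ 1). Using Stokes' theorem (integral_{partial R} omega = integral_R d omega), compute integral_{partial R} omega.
integral_(partial R) omega = -1/6

Stokes: integral_partial_R omega = integral_R d omega with d omega = (∂Q/∂x - ∂P/∂y) dx ∧ dy.
  ∂Q/∂x = 0
  ∂P/∂y = 4*y - 1
  integrand = ∂Q/∂x - ∂P/∂y = 1 - 4*y.
Integrating over R: integral_0^1 integral_0^{1-x} (1 - 4*y) dy dx = -1/6.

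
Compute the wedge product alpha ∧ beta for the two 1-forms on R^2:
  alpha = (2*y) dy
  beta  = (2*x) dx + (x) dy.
alpha ∧ beta = (-4*x*y) dx ∧ dy

Distribute the wedge, using dx_i ∧ dx_j = -dx_j ∧ dx_i and dx_i ∧ dx_i = 0. For each pair (i, j) with i < j, the coefficient of dx_i ∧ dx_j in alpha ∧ beta is (alpha_i * beta_j - alpha_j * beta_i). Collecting: alpha ∧ beta = (-4*x*y) dx ∧ dy.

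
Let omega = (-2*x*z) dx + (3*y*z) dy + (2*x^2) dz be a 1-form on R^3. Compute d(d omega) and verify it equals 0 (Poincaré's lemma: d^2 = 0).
d(d omega) = 0

Step 1: d omega = sum_{i<j} (∂f_j/∂x_i - ∂f_i/∂x_j) dx_i ∧ dx_j:
  coeff of dx ∧ dy: 0
  coeff of dx ∧ dz: 6*x
  coeff of dy ∧ dz: -3*y
Step 2: Apply d again to each 2-form coefficient. The only possible 3-form in R^3 is dx ∧ dy ∧ dz, with coefficient
  ∂(coeff of dy∧dz)/∂x - ∂(coeff of dx∧dz)/∂y + ∂(coeff of dx∧dy)/∂z
  = ∂/∂x (-3*y) - ∂/∂y (6*x) + ∂/∂z (0).
Each of these terms simplifies to sums of mixed partials that cancel in pairs. The result is 0 (by equality of mixed partials for smooth functions — Schwarz / Clairaut).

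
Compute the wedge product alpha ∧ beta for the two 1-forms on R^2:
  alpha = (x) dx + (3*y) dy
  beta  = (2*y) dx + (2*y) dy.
alpha ∧ beta = (2*y*(x - 3*y)) dx ∧ dy

Distribute the wedge, using dx_i ∧ dx_j = -dx_j ∧ dx_i and dx_i ∧ dx_i = 0. For each pair (i, j) with i < j, the coefficient of dx_i ∧ dx_j in alpha ∧ beta is (alpha_i * beta_j - alpha_j * beta_i). Collecting: alpha ∧ beta = (2*y*(x - 3*y)) dx ∧ dy.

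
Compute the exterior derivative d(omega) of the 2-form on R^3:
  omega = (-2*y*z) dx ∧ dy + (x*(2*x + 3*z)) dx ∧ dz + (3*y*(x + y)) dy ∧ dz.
d(omega) = (y) dx ∧ dy ∧ dz

For a 2-form omega = sum_{i<j} g_{ij} dx_i ∧ dx_j, the exterior derivative is
  d(omega) = sum_{i<j} d(g_{ij}) ∧ dx_i ∧ dx_j = sum_{i<j, k} (∂g_{ij}/∂x_k) dx_k ∧ dx_i ∧ dx_j.
Expand each term, using dx_k ∧ dx_i ∧ dx_j = sgn(permutation) dx_{(a)} ∧ dx_{(b)} ∧ dx_{(c)} with (a < b < c) sorted:
  d(-2*y*z) includes (∂/∂z)(-2*y*z) dz = (-2*y) dz, which multiplied by dx ∧ dy gives (-2*y) dx ∧ dy ∧ dz
  d(3*y*(x + y)) includes (∂/∂x)(3*y*(x + y)) dx = (3*y) dx, which multiplied by dy ∧ dz gives (3*y) dx ∧ dy ∧ dz
Collecting like 3-forms: d(omega) = (y) dx ∧ dy ∧ dz.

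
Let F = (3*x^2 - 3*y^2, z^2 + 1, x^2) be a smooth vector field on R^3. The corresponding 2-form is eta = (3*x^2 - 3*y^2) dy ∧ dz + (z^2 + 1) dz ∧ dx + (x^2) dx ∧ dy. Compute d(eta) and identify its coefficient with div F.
d(eta) = (6*x) dx ∧ dy ∧ dz; div F = 6*x

For a 2-form in R^3 of the form above, applying d gives a 3-form with coefficient ∂P/∂x + ∂Q/∂y + ∂R/∂z:
  ∂P/∂x = 6*x
  ∂Q/∂y = 0
  ∂R/∂z = 0
Sum = 6*x, which is exactly div F.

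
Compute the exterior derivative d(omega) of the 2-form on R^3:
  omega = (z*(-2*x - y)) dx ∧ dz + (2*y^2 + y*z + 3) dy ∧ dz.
d(omega) = (z) dx ∧ dy ∧ dz

For a 2-form omega = sum_{i<j} g_{ij} dx_i ∧ dx_j, the exterior derivative is
  d(omega) = sum_{i<j} d(g_{ij}) ∧ dx_i ∧ dx_j = sum_{i<j, k} (∂g_{ij}/∂x_k) dx_k ∧ dx_i ∧ dx_j.
Expand each term, using dx_k ∧ dx_i ∧ dx_j = sgn(permutation) dx_{(a)} ∧ dx_{(b)} ∧ dx_{(c)} with (a < b < c) sorted:
  d(z*(-2*x - y)) includes (∂/∂y)(z*(-2*x - y)) dy = (-z) dy, which multiplied by dx ∧ dz gives (z) dx ∧ dy ∧ dz
Collecting like 3-forms: d(omega) = (z) dx ∧ dy ∧ dz.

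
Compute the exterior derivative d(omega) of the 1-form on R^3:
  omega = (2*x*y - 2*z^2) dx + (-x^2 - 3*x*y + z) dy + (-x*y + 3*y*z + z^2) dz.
d(omega) = (-4*x - 3*y) dx ∧ dy + (-y + 4*z) dx ∧ dz + (-x + 3*z - 1) dy ∧ dz

For a 1-form omega = sum_i f_i dx_i, the exterior derivative is
  d(omega) = sum_{i < j} (∂f_j/∂x_i - ∂f_i/∂x_j) dx_i ∧ dx_j.
  coefficient of dx ∧ dy: ∂f_2/∂x - ∂f_1/∂y = ∂(-x^2 - 3*x*y + z)/∂x - ∂(2*x*y - 2*z^2)/∂y = -4*x - 3*y
  coefficient of dx ∧ dz: ∂f_3/∂x - ∂f_1/∂z = ∂(-x*y + 3*y*z + z^2)/∂x - ∂(2*x*y - 2*z^2)/∂z = -y + 4*z
  coefficient of dy ∧ dz: ∂f_3/∂y - ∂f_2/∂z = ∂(-x*y + 3*y*z + z^2)/∂y - ∂(-x^2 - 3*x*y + z)/∂z = -x + 3*z - 1
Assembling: d(omega) = (-4*x - 3*y) dx ∧ dy + (-y + 4*z) dx ∧ dz + (-x + 3*z - 1) dy ∧ dz.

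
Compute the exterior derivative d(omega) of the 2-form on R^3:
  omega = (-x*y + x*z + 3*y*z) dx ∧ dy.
d(omega) = (x + 3*y) dx ∧ dy ∧ dz

For a 2-form omega = sum_{i<j} g_{ij} dx_i ∧ dx_j, the exterior derivative is
  d(omega) = sum_{i<j} d(g_{ij}) ∧ dx_i ∧ dx_j = sum_{i<j, k} (∂g_{ij}/∂x_k) dx_k ∧ dx_i ∧ dx_j.
Expand each term, using dx_k ∧ dx_i ∧ dx_j = sgn(permutation) dx_{(a)} ∧ dx_{(b)} ∧ dx_{(c)} with (a < b < c) sorted:
  d(-x*y + x*z + 3*y*z) includes (∂/∂z)(-x*y + x*z + 3*y*z) dz = (x + 3*y) dz, which multiplied by dx ∧ dy gives (x + 3*y) dx ∧ dy ∧ dz
Collecting like 3-forms: d(omega) = (x + 3*y) dx ∧ dy ∧ dz.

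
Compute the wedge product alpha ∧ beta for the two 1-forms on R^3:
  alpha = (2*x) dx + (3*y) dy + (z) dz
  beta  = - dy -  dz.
alpha ∧ beta = (-2*x) dx ∧ dy + (-2*x) dx ∧ dz + (-3*y + z) dy ∧ dz

Distribute the wedge, using dx_i ∧ dx_j = -dx_j ∧ dx_i and dx_i ∧ dx_i = 0. For each pair (i, j) with i < j, the coefficient of dx_i ∧ dx_j in alpha ∧ beta is (alpha_i * beta_j - alpha_j * beta_i). Collecting: alpha ∧ beta = (-2*x) dx ∧ dy + (-2*x) dx ∧ dz + (-3*y + z) dy ∧ dz.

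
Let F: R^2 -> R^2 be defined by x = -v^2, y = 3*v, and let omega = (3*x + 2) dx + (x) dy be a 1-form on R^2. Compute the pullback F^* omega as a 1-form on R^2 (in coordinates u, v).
F^* omega = (v*(6*v^2 - 3*v - 4)) dv

Using F^*(f dg) = (f ∘ F) d(g ∘ F), substitute each coordinate x_i by F_i(u, v) in f_i, and replace dx_i by d F_i = (∂F_i/∂u) du + (∂F_i/∂v) dv.
  For the x component: f_1(F) = 2 - 3*v^2; d F_1 = (0) du + (-2*v) dv
  For the y component: f_2(F) = -v^2; d F_2 = (0) du + (3) dv
Combining and collecting du, dv coefficients:
  coeff of du: 0
  coeff of dv: v*(6*v^2 - 3*v - 4)
F^* omega = (v*(6*v^2 - 3*v - 4)) dv.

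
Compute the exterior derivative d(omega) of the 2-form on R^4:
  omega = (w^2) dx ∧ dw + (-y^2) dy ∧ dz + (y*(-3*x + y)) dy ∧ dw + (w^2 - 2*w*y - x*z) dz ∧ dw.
d(omega) = (-3*y) dx ∧ dy ∧ dw + (-z) dx ∧ dz ∧ dw + (-2*w) dy ∧ dz ∧ dw

For a 2-form omega = sum_{i<j} g_{ij} dx_i ∧ dx_j, the exterior derivative is
  d(omega) = sum_{i<j} d(g_{ij}) ∧ dx_i ∧ dx_j = sum_{i<j, k} (∂g_{ij}/∂x_k) dx_k ∧ dx_i ∧ dx_j.
Expand each term, using dx_k ∧ dx_i ∧ dx_j = sgn(permutation) dx_{(a)} ∧ dx_{(b)} ∧ dx_{(c)} with (a < b < c) sorted:
  d(y*(-3*x + y)) includes (∂/∂x)(y*(-3*x + y)) dx = (-3*y) dx, which multiplied by dy ∧ dw gives (-3*y) dx ∧ dy ∧ dw
  d(w^2 - 2*w*y - x*z) includes (∂/∂x)(w^2 - 2*w*y - x*z) dx = (-z) dx, which multiplied by dz ∧ dw gives (-z) dx ∧ dz ∧ dw
  d(w^2 - 2*w*y - x*z) includes (∂/∂y)(w^2 - 2*w*y - x*z) dy = (-2*w) dy, which multiplied by dz ∧ dw gives (-2*w) dy ∧ dz ∧ dw
Collecting like 3-forms: d(omega) = (-3*y) dx ∧ dy ∧ dw + (-z) dx ∧ dz ∧ dw + (-2*w) dy ∧ dz ∧ dw.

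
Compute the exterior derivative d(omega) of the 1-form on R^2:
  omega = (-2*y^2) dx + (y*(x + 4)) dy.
d(omega) = (5*y) dx ∧ dy

For a 1-form omega = sum_i f_i dx_i, the exterior derivative is
  d(omega) = sum_{i < j} (∂f_j/∂x_i - ∂f_i/∂x_j) dx_i ∧ dx_j.
  coefficient of dx ∧ dy: ∂f_2/∂x - ∂f_1/∂y = ∂(y*(x + 4))/∂x - ∂(-2*y^2)/∂y = 5*y
Assembling: d(omega) = (5*y) dx ∧ dy.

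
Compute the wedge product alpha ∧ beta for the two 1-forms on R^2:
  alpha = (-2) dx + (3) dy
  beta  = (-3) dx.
alpha ∧ beta = (9) dx ∧ dy

Distribute the wedge, using dx_i ∧ dx_j = -dx_j ∧ dx_i and dx_i ∧ dx_i = 0. For each pair (i, j) with i < j, the coefficient of dx_i ∧ dx_j in alpha ∧ beta is (alpha_i * beta_j - alpha_j * beta_i). Collecting: alpha ∧ beta = (9) dx ∧ dy.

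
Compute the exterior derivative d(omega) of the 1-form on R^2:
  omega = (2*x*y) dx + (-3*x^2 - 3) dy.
d(omega) = (-8*x) dx ∧ dy

For a 1-form omega = sum_i f_i dx_i, the exterior derivative is
  d(omega) = sum_{i < j} (∂f_j/∂x_i - ∂f_i/∂x_j) dx_i ∧ dx_j.
  coefficient of dx ∧ dy: ∂f_2/∂x - ∂f_1/∂y = ∂(-3*x^2 - 3)/∂x - ∂(2*x*y)/∂y = -8*x
Assembling: d(omega) = (-8*x) dx ∧ dy.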